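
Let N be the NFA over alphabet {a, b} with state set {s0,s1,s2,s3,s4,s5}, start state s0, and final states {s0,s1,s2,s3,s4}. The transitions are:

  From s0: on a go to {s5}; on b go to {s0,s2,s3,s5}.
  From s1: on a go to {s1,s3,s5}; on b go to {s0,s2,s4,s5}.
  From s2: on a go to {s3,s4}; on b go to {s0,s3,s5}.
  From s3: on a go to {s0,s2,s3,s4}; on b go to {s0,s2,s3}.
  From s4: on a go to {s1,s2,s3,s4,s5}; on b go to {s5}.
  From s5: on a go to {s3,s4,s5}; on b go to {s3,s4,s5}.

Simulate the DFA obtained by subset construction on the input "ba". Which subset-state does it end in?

{s0,s2,s3,s4,s5}

Start: {s0}.
δ(s0,b) = {s0,s2,s3,s5}.
Union: {s0,s2,s3,s5}.
After b: {s0,s2,s3,s5}.
δ(s0,a) = {s5}; δ(s2,a) = {s3,s4}; δ(s3,a) = {s0,s2,s3,s4}; δ(s5,a) = {s3,s4,s5}.
Union: {s0,s2,s3,s4,s5}.
After a: {s0,s2,s3,s4,s5}.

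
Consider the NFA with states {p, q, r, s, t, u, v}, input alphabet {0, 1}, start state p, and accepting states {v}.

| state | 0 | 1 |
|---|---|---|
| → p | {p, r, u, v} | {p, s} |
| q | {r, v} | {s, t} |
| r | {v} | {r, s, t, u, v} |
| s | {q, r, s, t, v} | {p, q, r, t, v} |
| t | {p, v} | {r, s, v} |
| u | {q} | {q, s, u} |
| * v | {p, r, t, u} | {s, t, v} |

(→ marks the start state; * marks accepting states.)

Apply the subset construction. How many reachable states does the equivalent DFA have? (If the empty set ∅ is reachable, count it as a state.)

6

Start state of the DFA: {p}.
{p} --0--> {p, r, u, v}  [new]
{p} --1--> {p, s}  [new]
{p, r, u, v} --0--> {p, q, r, t, u, v}  [new]
{p, r, u, v} --1--> {p, q, r, s, t, u, v}  [new]
{p, s} --0--> {p, q, r, s, t, u, v}  [seen]
{p, s} --1--> {p, q, r, s, t, v}  [new]
{p, q, r, t, u, v} --0--> {p, q, r, t, u, v}  [seen]
{p, q, r, t, u, v} --1--> {p, q, r, s, t, u, v}  [seen]
{p, q, r, s, t, u, v} --0--> {p, q, r, s, t, u, v}  [seen]
{p, q, r, s, t, u, v} --1--> {p, q, r, s, t, u, v}  [seen]
{p, q, r, s, t, v} --0--> {p, q, r, s, t, u, v}  [seen]
{p, q, r, s, t, v} --1--> {p, q, r, s, t, u, v}  [seen]
Reachable DFA states: {p}, {p, r, u, v}, {p, s}, {p, q, r, t, u, v}, {p, q, r, s, t, u, v}, {p, q, r, s, t, v}.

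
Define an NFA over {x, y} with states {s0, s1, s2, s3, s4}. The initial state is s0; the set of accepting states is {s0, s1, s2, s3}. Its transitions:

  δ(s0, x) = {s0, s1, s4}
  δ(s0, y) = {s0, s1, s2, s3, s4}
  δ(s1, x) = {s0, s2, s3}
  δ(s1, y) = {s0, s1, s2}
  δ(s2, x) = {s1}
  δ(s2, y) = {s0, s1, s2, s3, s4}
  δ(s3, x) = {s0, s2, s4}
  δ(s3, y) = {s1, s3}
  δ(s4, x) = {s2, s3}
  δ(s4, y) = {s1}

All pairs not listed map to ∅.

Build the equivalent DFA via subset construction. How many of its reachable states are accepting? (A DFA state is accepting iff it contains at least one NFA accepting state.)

Start state of the DFA: {s0}.
{s0} --x--> {s0, s1, s4}  [new]
{s0} --y--> {s0, s1, s2, s3, s4}  [new]
{s0, s1, s4} --x--> {s0, s1, s2, s3, s4}  [seen]
{s0, s1, s4} --y--> {s0, s1, s2, s3, s4}  [seen]
{s0, s1, s2, s3, s4} --x--> {s0, s1, s2, s3, s4}  [seen]
{s0, s1, s2, s3, s4} --y--> {s0, s1, s2, s3, s4}  [seen]
Reachable DFA states: {s0}, {s0, s1, s4}, {s0, s1, s2, s3, s4}.
Accepting DFA states (contain an NFA accepting state): {s0}, {s0, s1, s4}, {s0, s1, s2, s3, s4}.

3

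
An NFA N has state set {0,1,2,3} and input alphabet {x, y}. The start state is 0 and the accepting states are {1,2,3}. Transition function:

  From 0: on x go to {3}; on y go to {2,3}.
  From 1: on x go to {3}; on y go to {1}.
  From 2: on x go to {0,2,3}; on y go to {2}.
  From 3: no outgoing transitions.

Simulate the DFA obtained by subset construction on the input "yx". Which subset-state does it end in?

Start: {0}.
δ(0,y) = {2,3}.
Union: {2,3}.
After y: {2,3}.
δ(2,x) = {0,2,3}; δ(3,x) = ∅.
Union: {0,2,3}.
After x: {0,2,3}.

{0,2,3}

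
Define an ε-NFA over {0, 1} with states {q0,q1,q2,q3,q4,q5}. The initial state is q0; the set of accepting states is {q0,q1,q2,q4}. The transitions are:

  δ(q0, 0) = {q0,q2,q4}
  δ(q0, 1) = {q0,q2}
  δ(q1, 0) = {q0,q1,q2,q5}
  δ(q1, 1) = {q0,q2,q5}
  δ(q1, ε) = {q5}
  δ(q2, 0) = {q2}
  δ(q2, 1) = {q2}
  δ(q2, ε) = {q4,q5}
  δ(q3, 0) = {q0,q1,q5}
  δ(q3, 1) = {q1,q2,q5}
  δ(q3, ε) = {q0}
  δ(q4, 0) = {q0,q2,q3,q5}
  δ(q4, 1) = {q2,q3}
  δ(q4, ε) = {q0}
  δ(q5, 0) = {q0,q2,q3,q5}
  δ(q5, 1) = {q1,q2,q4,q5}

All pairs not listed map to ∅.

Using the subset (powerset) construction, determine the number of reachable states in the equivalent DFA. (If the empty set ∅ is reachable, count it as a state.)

Start state of the DFA: {q0} (ε-closure of the NFA start).
{q0} --0--> {q0,q2,q4,q5}  [new]
{q0} --1--> {q0,q2,q4,q5}  [seen]
{q0,q2,q4,q5} --0--> {q0,q2,q3,q4,q5}  [new]
{q0,q2,q4,q5} --1--> {q0,q1,q2,q3,q4,q5}  [new]
{q0,q2,q3,q4,q5} --0--> {q0,q1,q2,q3,q4,q5}  [seen]
{q0,q2,q3,q4,q5} --1--> {q0,q1,q2,q3,q4,q5}  [seen]
{q0,q1,q2,q3,q4,q5} --0--> {q0,q1,q2,q3,q4,q5}  [seen]
{q0,q1,q2,q3,q4,q5} --1--> {q0,q1,q2,q3,q4,q5}  [seen]
Reachable DFA states: {q0}, {q0,q2,q4,q5}, {q0,q2,q3,q4,q5}, {q0,q1,q2,q3,q4,q5}.

4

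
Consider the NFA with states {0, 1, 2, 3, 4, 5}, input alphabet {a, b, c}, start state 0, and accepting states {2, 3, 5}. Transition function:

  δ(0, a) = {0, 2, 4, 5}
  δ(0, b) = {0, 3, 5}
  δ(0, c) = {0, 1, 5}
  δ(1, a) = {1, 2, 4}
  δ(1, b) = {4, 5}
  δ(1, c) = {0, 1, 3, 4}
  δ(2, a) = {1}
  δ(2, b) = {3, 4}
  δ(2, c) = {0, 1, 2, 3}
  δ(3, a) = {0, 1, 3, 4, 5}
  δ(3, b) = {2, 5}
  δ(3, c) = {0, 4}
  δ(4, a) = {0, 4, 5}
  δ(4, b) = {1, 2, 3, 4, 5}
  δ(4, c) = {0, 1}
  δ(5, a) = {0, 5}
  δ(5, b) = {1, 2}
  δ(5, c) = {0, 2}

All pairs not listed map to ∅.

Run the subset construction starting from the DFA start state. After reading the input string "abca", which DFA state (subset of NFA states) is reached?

Start: {0}.
δ(0,a) = {0, 2, 4, 5}.
Union: {0, 2, 4, 5}.
After a: {0, 2, 4, 5}.
δ(0,b) = {0, 3, 5}; δ(2,b) = {3, 4}; δ(4,b) = {1, 2, 3, 4, 5}; δ(5,b) = {1, 2}.
Union: {0, 1, 2, 3, 4, 5}.
After b: {0, 1, 2, 3, 4, 5}.
δ(0,c) = {0, 1, 5}; δ(1,c) = {0, 1, 3, 4}; δ(2,c) = {0, 1, 2, 3}; δ(3,c) = {0, 4}; δ(4,c) = {0, 1}; δ(5,c) = {0, 2}.
Union: {0, 1, 2, 3, 4, 5}.
After c: {0, 1, 2, 3, 4, 5}.
δ(0,a) = {0, 2, 4, 5}; δ(1,a) = {1, 2, 4}; δ(2,a) = {1}; δ(3,a) = {0, 1, 3, 4, 5}; δ(4,a) = {0, 4, 5}; δ(5,a) = {0, 5}.
Union: {0, 1, 2, 3, 4, 5}.
After a: {0, 1, 2, 3, 4, 5}.

{0, 1, 2, 3, 4, 5}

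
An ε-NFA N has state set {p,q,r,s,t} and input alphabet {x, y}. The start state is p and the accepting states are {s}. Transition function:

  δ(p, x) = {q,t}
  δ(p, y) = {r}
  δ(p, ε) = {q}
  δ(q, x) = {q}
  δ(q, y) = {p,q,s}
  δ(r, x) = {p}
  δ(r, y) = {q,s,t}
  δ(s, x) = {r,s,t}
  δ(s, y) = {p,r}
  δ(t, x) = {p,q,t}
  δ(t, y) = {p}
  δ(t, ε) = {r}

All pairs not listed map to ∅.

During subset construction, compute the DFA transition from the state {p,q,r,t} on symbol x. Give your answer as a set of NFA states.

δ(p,x) = {q,t}; δ(q,x) = {q}; δ(r,x) = {p}; δ(t,x) = {p,q,t}.
Union: {p,q,t}.
ε-closure gives {p,q,r,t}.

{p,q,r,t}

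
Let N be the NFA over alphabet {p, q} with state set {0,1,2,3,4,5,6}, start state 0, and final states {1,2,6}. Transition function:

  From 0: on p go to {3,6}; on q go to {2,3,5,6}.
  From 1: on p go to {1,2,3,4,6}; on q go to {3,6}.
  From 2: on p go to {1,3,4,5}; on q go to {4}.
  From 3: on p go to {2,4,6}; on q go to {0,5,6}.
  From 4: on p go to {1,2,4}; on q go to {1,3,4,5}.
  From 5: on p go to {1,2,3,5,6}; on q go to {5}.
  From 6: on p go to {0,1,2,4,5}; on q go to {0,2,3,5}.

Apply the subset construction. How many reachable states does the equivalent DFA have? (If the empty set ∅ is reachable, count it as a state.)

Start state of the DFA: {0}.
{0} --p--> {3,6}  [new]
{0} --q--> {2,3,5,6}  [new]
{3,6} --p--> {0,1,2,4,5,6}  [new]
{3,6} --q--> {0,2,3,5,6}  [new]
{2,3,5,6} --p--> {0,1,2,3,4,5,6}  [new]
{2,3,5,6} --q--> {0,2,3,4,5,6}  [new]
{0,1,2,4,5,6} --p--> {0,1,2,3,4,5,6}  [seen]
{0,1,2,4,5,6} --q--> {0,1,2,3,4,5,6}  [seen]
{0,2,3,5,6} --p--> {0,1,2,3,4,5,6}  [seen]
{0,2,3,5,6} --q--> {0,2,3,4,5,6}  [seen]
{0,1,2,3,4,5,6} --p--> {0,1,2,3,4,5,6}  [seen]
{0,1,2,3,4,5,6} --q--> {0,1,2,3,4,5,6}  [seen]
{0,2,3,4,5,6} --p--> {0,1,2,3,4,5,6}  [seen]
{0,2,3,4,5,6} --q--> {0,1,2,3,4,5,6}  [seen]
Reachable DFA states: {0}, {3,6}, {2,3,5,6}, {0,1,2,4,5,6}, {0,2,3,5,6}, {0,1,2,3,4,5,6}, {0,2,3,4,5,6}.

7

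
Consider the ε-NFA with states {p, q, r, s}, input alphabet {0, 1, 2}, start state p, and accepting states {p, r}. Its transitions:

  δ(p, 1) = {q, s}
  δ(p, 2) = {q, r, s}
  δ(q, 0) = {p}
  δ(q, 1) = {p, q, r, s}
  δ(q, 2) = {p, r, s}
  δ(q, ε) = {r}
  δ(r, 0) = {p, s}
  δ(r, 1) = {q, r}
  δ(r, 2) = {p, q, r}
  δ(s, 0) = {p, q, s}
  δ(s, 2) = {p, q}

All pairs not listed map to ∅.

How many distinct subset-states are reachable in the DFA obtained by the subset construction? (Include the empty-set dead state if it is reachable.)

Start state of the DFA: {p} (ε-closure of the NFA start).
{p} --0--> ∅  [new]
{p} --1--> {q, r, s}  [new]
{p} --2--> {q, r, s}  [seen]
∅ --0--> ∅  [seen]
∅ --1--> ∅  [seen]
∅ --2--> ∅  [seen]
{q, r, s} --0--> {p, q, r, s}  [new]
{q, r, s} --1--> {p, q, r, s}  [seen]
{q, r, s} --2--> {p, q, r, s}  [seen]
{p, q, r, s} --0--> {p, q, r, s}  [seen]
{p, q, r, s} --1--> {p, q, r, s}  [seen]
{p, q, r, s} --2--> {p, q, r, s}  [seen]
Reachable DFA states: {p}, ∅, {q, r, s}, {p, q, r, s}.

4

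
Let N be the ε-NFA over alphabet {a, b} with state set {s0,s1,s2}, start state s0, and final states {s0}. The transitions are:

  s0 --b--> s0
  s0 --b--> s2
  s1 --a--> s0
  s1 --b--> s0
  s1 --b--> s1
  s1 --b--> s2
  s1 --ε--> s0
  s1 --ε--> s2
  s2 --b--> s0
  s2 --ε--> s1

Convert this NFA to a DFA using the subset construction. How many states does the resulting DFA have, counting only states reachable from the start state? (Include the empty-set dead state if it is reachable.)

Start state of the DFA: {s0} (ε-closure of the NFA start).
{s0} --a--> ∅  [new]
{s0} --b--> {s0,s1,s2}  [new]
∅ --a--> ∅  [seen]
∅ --b--> ∅  [seen]
{s0,s1,s2} --a--> {s0}  [seen]
{s0,s1,s2} --b--> {s0,s1,s2}  [seen]
Reachable DFA states: {s0}, ∅, {s0,s1,s2}.

3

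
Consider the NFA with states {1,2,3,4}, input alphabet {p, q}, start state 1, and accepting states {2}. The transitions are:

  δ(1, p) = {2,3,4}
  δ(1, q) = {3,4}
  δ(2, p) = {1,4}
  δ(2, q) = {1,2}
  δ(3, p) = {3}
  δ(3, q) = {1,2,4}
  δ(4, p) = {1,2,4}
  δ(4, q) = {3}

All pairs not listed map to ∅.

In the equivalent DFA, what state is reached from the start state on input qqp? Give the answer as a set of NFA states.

{1,2,3,4}

Start: {1}.
δ(1,q) = {3,4}.
Union: {3,4}.
After q: {3,4}.
δ(3,q) = {1,2,4}; δ(4,q) = {3}.
Union: {1,2,3,4}.
After q: {1,2,3,4}.
δ(1,p) = {2,3,4}; δ(2,p) = {1,4}; δ(3,p) = {3}; δ(4,p) = {1,2,4}.
Union: {1,2,3,4}.
After p: {1,2,3,4}.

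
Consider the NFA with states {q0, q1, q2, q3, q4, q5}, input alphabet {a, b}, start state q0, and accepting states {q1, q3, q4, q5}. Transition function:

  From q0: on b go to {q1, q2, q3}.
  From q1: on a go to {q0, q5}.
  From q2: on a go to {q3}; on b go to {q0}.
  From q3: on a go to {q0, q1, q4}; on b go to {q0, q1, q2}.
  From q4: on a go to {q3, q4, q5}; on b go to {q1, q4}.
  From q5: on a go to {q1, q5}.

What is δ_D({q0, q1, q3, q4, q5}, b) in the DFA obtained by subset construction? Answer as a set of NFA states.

δ(q0,b) = {q1, q2, q3}; δ(q1,b) = ∅; δ(q3,b) = {q0, q1, q2}; δ(q4,b) = {q1, q4}; δ(q5,b) = ∅.
Union: {q0, q1, q2, q3, q4}.

{q0, q1, q2, q3, q4}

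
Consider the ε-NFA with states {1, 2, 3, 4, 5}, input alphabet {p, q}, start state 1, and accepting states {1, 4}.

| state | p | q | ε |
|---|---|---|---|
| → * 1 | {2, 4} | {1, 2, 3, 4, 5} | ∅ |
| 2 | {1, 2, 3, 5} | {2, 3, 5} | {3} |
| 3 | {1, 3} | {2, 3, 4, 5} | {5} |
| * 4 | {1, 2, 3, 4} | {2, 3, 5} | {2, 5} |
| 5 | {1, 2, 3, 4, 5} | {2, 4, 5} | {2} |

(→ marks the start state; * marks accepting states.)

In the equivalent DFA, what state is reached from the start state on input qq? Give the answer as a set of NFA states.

Start: {1}.
δ(1,q) = {1, 2, 3, 4, 5}.
Union: {1, 2, 3, 4, 5}.
After q: {1, 2, 3, 4, 5}.
δ(1,q) = {1, 2, 3, 4, 5}; δ(2,q) = {2, 3, 5}; δ(3,q) = {2, 3, 4, 5}; δ(4,q) = {2, 3, 5}; δ(5,q) = {2, 4, 5}.
Union: {1, 2, 3, 4, 5}.
After q: {1, 2, 3, 4, 5}.

{1, 2, 3, 4, 5}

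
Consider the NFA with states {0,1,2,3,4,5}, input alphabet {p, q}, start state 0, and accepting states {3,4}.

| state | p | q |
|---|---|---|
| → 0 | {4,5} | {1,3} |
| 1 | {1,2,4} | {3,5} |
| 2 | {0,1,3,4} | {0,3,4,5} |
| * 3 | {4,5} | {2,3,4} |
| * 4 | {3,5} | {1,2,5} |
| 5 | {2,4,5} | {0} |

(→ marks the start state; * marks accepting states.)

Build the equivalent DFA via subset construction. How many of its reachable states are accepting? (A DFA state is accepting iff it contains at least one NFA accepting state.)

Start state of the DFA: {0}.
{0} --p--> {4,5}  [new]
{0} --q--> {1,3}  [new]
{4,5} --p--> {2,3,4,5}  [new]
{4,5} --q--> {0,1,2,5}  [new]
{1,3} --p--> {1,2,4,5}  [new]
{1,3} --q--> {2,3,4,5}  [seen]
{2,3,4,5} --p--> {0,1,2,3,4,5}  [new]
{2,3,4,5} --q--> {0,1,2,3,4,5}  [seen]
{0,1,2,5} --p--> {0,1,2,3,4,5}  [seen]
{0,1,2,5} --q--> {0,1,3,4,5}  [new]
{1,2,4,5} --p--> {0,1,2,3,4,5}  [seen]
{1,2,4,5} --q--> {0,1,2,3,4,5}  [seen]
{0,1,2,3,4,5} --p--> {0,1,2,3,4,5}  [seen]
{0,1,2,3,4,5} --q--> {0,1,2,3,4,5}  [seen]
{0,1,3,4,5} --p--> {1,2,3,4,5}  [new]
{0,1,3,4,5} --q--> {0,1,2,3,4,5}  [seen]
{1,2,3,4,5} --p--> {0,1,2,3,4,5}  [seen]
{1,2,3,4,5} --q--> {0,1,2,3,4,5}  [seen]
Reachable DFA states: {0}, {4,5}, {1,3}, {2,3,4,5}, {0,1,2,5}, {1,2,4,5}, {0,1,2,3,4,5}, {0,1,3,4,5}, {1,2,3,4,5}.
Accepting DFA states (contain an NFA accepting state): {4,5}, {1,3}, {2,3,4,5}, {1,2,4,5}, {0,1,2,3,4,5}, {0,1,3,4,5}, {1,2,3,4,5}.

7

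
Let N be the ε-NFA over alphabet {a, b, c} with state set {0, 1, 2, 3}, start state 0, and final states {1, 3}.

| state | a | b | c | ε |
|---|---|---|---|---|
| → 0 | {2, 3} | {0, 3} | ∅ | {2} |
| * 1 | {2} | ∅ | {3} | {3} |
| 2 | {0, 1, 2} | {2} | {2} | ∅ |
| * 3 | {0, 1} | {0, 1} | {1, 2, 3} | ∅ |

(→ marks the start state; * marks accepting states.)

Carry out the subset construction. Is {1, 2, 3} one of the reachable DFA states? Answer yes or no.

yes

Start state of the DFA: {0, 2} (ε-closure of the NFA start).
{0, 2} --a--> {0, 1, 2, 3}  [new]
{0, 2} --b--> {0, 2, 3}  [new]
{0, 2} --c--> {2}  [new]
{0, 1, 2, 3} --a--> {0, 1, 2, 3}  [seen]
{0, 1, 2, 3} --b--> {0, 1, 2, 3}  [seen]
{0, 1, 2, 3} --c--> {1, 2, 3}  [new]
{0, 2, 3} --a--> {0, 1, 2, 3}  [seen]
{0, 2, 3} --b--> {0, 1, 2, 3}  [seen]
{0, 2, 3} --c--> {1, 2, 3}  [seen]
{2} --a--> {0, 1, 2, 3}  [seen]
{2} --b--> {2}  [seen]
{2} --c--> {2}  [seen]
{1, 2, 3} --a--> {0, 1, 2, 3}  [seen]
{1, 2, 3} --b--> {0, 1, 2, 3}  [seen]
{1, 2, 3} --c--> {1, 2, 3}  [seen]
Reachable DFA states: {0, 2}, {0, 1, 2, 3}, {0, 2, 3}, {2}, {1, 2, 3}.
{1, 2, 3} is among them.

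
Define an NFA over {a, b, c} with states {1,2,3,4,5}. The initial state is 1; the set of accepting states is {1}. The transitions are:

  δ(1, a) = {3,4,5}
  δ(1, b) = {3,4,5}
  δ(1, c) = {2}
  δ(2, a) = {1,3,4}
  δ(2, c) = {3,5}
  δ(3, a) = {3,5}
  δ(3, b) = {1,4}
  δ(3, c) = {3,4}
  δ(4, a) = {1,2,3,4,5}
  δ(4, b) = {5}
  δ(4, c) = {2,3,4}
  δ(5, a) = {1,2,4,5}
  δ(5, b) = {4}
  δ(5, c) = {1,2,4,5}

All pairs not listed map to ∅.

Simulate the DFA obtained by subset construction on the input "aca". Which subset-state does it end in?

{1,2,3,4,5}

Start: {1}.
δ(1,a) = {3,4,5}.
Union: {3,4,5}.
After a: {3,4,5}.
δ(3,c) = {3,4}; δ(4,c) = {2,3,4}; δ(5,c) = {1,2,4,5}.
Union: {1,2,3,4,5}.
After c: {1,2,3,4,5}.
δ(1,a) = {3,4,5}; δ(2,a) = {1,3,4}; δ(3,a) = {3,5}; δ(4,a) = {1,2,3,4,5}; δ(5,a) = {1,2,4,5}.
Union: {1,2,3,4,5}.
After a: {1,2,3,4,5}.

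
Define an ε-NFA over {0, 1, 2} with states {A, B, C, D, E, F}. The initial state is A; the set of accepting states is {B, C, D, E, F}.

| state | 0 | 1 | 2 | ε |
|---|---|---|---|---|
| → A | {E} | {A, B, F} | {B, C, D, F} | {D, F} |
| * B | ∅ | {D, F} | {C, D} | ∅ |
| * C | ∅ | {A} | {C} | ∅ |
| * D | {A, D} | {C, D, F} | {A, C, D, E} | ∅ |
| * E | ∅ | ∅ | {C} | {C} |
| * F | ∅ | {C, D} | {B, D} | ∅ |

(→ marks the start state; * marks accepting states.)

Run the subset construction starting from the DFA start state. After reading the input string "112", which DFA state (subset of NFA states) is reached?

Start: {A, D, F}.
δ(A,1) = {A, B, F}; δ(D,1) = {C, D, F}; δ(F,1) = {C, D}.
Union: {A, B, C, D, F}.
After 1: {A, B, C, D, F}.
δ(A,1) = {A, B, F}; δ(B,1) = {D, F}; δ(C,1) = {A}; δ(D,1) = {C, D, F}; δ(F,1) = {C, D}.
Union: {A, B, C, D, F}.
After 1: {A, B, C, D, F}.
δ(A,2) = {B, C, D, F}; δ(B,2) = {C, D}; δ(C,2) = {C}; δ(D,2) = {A, C, D, E}; δ(F,2) = {B, D}.
Union: {A, B, C, D, E, F}.
After 2: {A, B, C, D, E, F}.

{A, B, C, D, E, F}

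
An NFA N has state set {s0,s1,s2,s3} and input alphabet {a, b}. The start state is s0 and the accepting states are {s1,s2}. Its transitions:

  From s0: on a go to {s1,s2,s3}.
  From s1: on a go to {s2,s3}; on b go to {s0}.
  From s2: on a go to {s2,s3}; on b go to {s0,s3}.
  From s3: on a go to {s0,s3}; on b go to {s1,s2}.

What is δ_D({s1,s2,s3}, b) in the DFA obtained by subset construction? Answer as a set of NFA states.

{s0,s1,s2,s3}

δ(s1,b) = {s0}; δ(s2,b) = {s0,s3}; δ(s3,b) = {s1,s2}.
Union: {s0,s1,s2,s3}.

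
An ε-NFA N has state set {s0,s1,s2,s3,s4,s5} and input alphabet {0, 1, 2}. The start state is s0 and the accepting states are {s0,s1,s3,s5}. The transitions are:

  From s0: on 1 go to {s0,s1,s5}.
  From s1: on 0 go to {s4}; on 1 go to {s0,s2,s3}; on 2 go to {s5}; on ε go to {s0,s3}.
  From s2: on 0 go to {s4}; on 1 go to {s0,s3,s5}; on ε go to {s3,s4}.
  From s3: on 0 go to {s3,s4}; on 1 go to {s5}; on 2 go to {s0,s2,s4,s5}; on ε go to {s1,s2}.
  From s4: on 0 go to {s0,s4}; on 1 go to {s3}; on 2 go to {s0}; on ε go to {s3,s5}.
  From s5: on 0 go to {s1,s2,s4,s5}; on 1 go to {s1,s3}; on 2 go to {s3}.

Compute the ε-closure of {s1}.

{s0,s1,s2,s3,s4,s5}

Begin with {s1}.
s1 →ε {s0,s3}; add s0, s3.
s3 →ε {s1,s2}; add s2.
s2 →ε {s3,s4}; add s4.
s4 →ε {s3,s5}; add s5.
ε-closure = {s0,s1,s2,s3,s4,s5}.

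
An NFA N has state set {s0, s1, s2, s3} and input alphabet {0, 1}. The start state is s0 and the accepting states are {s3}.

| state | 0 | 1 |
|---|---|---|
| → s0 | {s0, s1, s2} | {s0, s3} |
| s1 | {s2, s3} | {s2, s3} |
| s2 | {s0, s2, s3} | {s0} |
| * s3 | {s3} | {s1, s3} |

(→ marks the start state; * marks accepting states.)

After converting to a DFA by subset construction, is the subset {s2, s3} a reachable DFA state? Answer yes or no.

Start state of the DFA: {s0}.
{s0} --0--> {s0, s1, s2}  [new]
{s0} --1--> {s0, s3}  [new]
{s0, s1, s2} --0--> {s0, s1, s2, s3}  [new]
{s0, s1, s2} --1--> {s0, s2, s3}  [new]
{s0, s3} --0--> {s0, s1, s2, s3}  [seen]
{s0, s3} --1--> {s0, s1, s3}  [new]
{s0, s1, s2, s3} --0--> {s0, s1, s2, s3}  [seen]
{s0, s1, s2, s3} --1--> {s0, s1, s2, s3}  [seen]
{s0, s2, s3} --0--> {s0, s1, s2, s3}  [seen]
{s0, s2, s3} --1--> {s0, s1, s3}  [seen]
{s0, s1, s3} --0--> {s0, s1, s2, s3}  [seen]
{s0, s1, s3} --1--> {s0, s1, s2, s3}  [seen]
Reachable DFA states: {s0}, {s0, s1, s2}, {s0, s3}, {s0, s1, s2, s3}, {s0, s2, s3}, {s0, s1, s3}.
{s2, s3} is not among them.

no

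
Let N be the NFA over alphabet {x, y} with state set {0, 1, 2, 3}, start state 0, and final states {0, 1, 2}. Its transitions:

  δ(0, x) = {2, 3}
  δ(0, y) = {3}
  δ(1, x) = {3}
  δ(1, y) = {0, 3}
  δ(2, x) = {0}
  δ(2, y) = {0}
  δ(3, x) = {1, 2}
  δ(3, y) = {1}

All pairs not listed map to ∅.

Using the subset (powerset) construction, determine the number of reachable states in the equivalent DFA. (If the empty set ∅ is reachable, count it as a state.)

Start state of the DFA: {0}.
{0} --x--> {2, 3}  [new]
{0} --y--> {3}  [new]
{2, 3} --x--> {0, 1, 2}  [new]
{2, 3} --y--> {0, 1}  [new]
{3} --x--> {1, 2}  [new]
{3} --y--> {1}  [new]
{0, 1, 2} --x--> {0, 2, 3}  [new]
{0, 1, 2} --y--> {0, 3}  [new]
{0, 1} --x--> {2, 3}  [seen]
{0, 1} --y--> {0, 3}  [seen]
{1, 2} --x--> {0, 3}  [seen]
{1, 2} --y--> {0, 3}  [seen]
{1} --x--> {3}  [seen]
{1} --y--> {0, 3}  [seen]
{0, 2, 3} --x--> {0, 1, 2, 3}  [new]
{0, 2, 3} --y--> {0, 1, 3}  [new]
{0, 3} --x--> {1, 2, 3}  [new]
{0, 3} --y--> {1, 3}  [new]
{0, 1, 2, 3} --x--> {0, 1, 2, 3}  [seen]
{0, 1, 2, 3} --y--> {0, 1, 3}  [seen]
{0, 1, 3} --x--> {1, 2, 3}  [seen]
{0, 1, 3} --y--> {0, 1, 3}  [seen]
{1, 2, 3} --x--> {0, 1, 2, 3}  [seen]
{1, 2, 3} --y--> {0, 1, 3}  [seen]
{1, 3} --x--> {1, 2, 3}  [seen]
{1, 3} --y--> {0, 1, 3}  [seen]
Reachable DFA states: {0}, {2, 3}, {3}, {0, 1, 2}, {0, 1}, {1, 2}, {1}, {0, 2, 3}, {0, 3}, {0, 1, 2, 3}, {0, 1, 3}, {1, 2, 3}, {1, 3}.

13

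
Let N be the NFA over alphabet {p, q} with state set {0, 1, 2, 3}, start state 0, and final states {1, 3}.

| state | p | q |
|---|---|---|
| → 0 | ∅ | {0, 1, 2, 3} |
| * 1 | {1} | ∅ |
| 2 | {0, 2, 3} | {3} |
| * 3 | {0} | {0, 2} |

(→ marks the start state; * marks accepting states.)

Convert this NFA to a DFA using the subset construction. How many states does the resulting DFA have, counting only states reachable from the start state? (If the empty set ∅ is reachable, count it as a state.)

3

Start state of the DFA: {0}.
{0} --p--> ∅  [new]
{0} --q--> {0, 1, 2, 3}  [new]
∅ --p--> ∅  [seen]
∅ --q--> ∅  [seen]
{0, 1, 2, 3} --p--> {0, 1, 2, 3}  [seen]
{0, 1, 2, 3} --q--> {0, 1, 2, 3}  [seen]
Reachable DFA states: {0}, ∅, {0, 1, 2, 3}.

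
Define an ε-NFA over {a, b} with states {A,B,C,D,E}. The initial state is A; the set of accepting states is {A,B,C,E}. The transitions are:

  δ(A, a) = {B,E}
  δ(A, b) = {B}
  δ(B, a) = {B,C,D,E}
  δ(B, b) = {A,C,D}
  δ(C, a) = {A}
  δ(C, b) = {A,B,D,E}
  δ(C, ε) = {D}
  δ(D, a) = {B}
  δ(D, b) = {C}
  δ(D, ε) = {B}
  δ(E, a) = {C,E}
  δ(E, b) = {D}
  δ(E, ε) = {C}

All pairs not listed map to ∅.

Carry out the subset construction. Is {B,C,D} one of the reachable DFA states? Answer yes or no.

no

Start state of the DFA: {A} (ε-closure of the NFA start).
{A} --a--> {B,C,D,E}  [new]
{A} --b--> {B}  [new]
{B,C,D,E} --a--> {A,B,C,D,E}  [new]
{B,C,D,E} --b--> {A,B,C,D,E}  [seen]
{B} --a--> {B,C,D,E}  [seen]
{B} --b--> {A,B,C,D}  [new]
{A,B,C,D,E} --a--> {A,B,C,D,E}  [seen]
{A,B,C,D,E} --b--> {A,B,C,D,E}  [seen]
{A,B,C,D} --a--> {A,B,C,D,E}  [seen]
{A,B,C,D} --b--> {A,B,C,D,E}  [seen]
Reachable DFA states: {A}, {B,C,D,E}, {B}, {A,B,C,D,E}, {A,B,C,D}.
{B,C,D} is not among them.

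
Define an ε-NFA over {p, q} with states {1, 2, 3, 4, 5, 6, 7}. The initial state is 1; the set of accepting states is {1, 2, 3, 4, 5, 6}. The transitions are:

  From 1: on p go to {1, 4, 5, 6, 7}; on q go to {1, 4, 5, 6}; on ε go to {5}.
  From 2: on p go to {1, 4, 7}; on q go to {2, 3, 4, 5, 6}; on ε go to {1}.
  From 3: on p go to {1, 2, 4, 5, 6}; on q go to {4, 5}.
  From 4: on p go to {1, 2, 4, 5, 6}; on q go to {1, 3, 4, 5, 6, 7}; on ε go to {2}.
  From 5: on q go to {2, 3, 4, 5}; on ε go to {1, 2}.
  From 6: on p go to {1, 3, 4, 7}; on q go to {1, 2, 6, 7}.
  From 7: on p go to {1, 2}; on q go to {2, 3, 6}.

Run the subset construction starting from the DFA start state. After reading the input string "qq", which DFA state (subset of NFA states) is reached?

Start: {1, 2, 5}.
δ(1,q) = {1, 4, 5, 6}; δ(2,q) = {2, 3, 4, 5, 6}; δ(5,q) = {2, 3, 4, 5}.
Union: {1, 2, 3, 4, 5, 6}.
After q: {1, 2, 3, 4, 5, 6}.
δ(1,q) = {1, 4, 5, 6}; δ(2,q) = {2, 3, 4, 5, 6}; δ(3,q) = {4, 5}; δ(4,q) = {1, 3, 4, 5, 6, 7}; δ(5,q) = {2, 3, 4, 5}; δ(6,q) = {1, 2, 6, 7}.
Union: {1, 2, 3, 4, 5, 6, 7}.
After q: {1, 2, 3, 4, 5, 6, 7}.

{1, 2, 3, 4, 5, 6, 7}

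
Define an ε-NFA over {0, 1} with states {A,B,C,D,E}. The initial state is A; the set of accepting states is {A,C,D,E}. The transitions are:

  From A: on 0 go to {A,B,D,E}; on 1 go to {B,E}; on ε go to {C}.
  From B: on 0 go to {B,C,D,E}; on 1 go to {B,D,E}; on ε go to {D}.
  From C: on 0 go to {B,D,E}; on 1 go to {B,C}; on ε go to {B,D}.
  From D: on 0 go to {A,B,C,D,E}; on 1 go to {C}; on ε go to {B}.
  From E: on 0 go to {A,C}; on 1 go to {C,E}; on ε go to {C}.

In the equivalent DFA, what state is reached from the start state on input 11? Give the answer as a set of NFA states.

{B,C,D,E}

Start: {A,B,C,D}.
δ(A,1) = {B,E}; δ(B,1) = {B,D,E}; δ(C,1) = {B,C}; δ(D,1) = {C}.
Union: {B,C,D,E}.
After 1: {B,C,D,E}.
δ(B,1) = {B,D,E}; δ(C,1) = {B,C}; δ(D,1) = {C}; δ(E,1) = {C,E}.
Union: {B,C,D,E}.
After 1: {B,C,D,E}.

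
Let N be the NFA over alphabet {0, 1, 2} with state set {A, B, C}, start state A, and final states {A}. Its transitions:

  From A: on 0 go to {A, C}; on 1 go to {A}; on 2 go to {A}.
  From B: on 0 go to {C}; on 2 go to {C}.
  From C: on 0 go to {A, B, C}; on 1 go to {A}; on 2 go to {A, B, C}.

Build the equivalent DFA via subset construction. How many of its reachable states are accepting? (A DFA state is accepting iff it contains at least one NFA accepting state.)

Start state of the DFA: {A}.
{A} --0--> {A, C}  [new]
{A} --1--> {A}  [seen]
{A} --2--> {A}  [seen]
{A, C} --0--> {A, B, C}  [new]
{A, C} --1--> {A}  [seen]
{A, C} --2--> {A, B, C}  [seen]
{A, B, C} --0--> {A, B, C}  [seen]
{A, B, C} --1--> {A}  [seen]
{A, B, C} --2--> {A, B, C}  [seen]
Reachable DFA states: {A}, {A, C}, {A, B, C}.
Accepting DFA states (contain an NFA accepting state): {A}, {A, C}, {A, B, C}.

3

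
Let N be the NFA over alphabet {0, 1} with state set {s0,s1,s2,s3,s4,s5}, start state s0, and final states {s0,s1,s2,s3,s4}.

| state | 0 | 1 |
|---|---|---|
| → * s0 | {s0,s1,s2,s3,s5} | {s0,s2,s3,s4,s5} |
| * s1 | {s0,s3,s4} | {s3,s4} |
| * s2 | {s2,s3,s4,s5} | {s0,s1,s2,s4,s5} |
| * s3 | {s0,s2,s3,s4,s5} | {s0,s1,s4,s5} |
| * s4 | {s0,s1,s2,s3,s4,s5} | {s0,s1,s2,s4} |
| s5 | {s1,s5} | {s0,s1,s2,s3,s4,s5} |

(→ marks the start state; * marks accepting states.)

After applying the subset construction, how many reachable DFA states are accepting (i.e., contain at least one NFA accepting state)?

Start state of the DFA: {s0}.
{s0} --0--> {s0,s1,s2,s3,s5}  [new]
{s0} --1--> {s0,s2,s3,s4,s5}  [new]
{s0,s1,s2,s3,s5} --0--> {s0,s1,s2,s3,s4,s5}  [new]
{s0,s1,s2,s3,s5} --1--> {s0,s1,s2,s3,s4,s5}  [seen]
{s0,s2,s3,s4,s5} --0--> {s0,s1,s2,s3,s4,s5}  [seen]
{s0,s2,s3,s4,s5} --1--> {s0,s1,s2,s3,s4,s5}  [seen]
{s0,s1,s2,s3,s4,s5} --0--> {s0,s1,s2,s3,s4,s5}  [seen]
{s0,s1,s2,s3,s4,s5} --1--> {s0,s1,s2,s3,s4,s5}  [seen]
Reachable DFA states: {s0}, {s0,s1,s2,s3,s5}, {s0,s2,s3,s4,s5}, {s0,s1,s2,s3,s4,s5}.
Accepting DFA states (contain an NFA accepting state): {s0}, {s0,s1,s2,s3,s5}, {s0,s2,s3,s4,s5}, {s0,s1,s2,s3,s4,s5}.

4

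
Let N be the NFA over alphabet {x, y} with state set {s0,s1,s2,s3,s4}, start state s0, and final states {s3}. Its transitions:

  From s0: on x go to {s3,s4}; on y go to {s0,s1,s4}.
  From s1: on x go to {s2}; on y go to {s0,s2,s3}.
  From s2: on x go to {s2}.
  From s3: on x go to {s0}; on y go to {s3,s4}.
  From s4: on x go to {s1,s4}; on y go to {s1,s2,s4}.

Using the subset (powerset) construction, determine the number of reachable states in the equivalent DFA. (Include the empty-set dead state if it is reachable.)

Start state of the DFA: {s0}.
{s0} --x--> {s3,s4}  [new]
{s0} --y--> {s0,s1,s4}  [new]
{s3,s4} --x--> {s0,s1,s4}  [seen]
{s3,s4} --y--> {s1,s2,s3,s4}  [new]
{s0,s1,s4} --x--> {s1,s2,s3,s4}  [seen]
{s0,s1,s4} --y--> {s0,s1,s2,s3,s4}  [new]
{s1,s2,s3,s4} --x--> {s0,s1,s2,s4}  [new]
{s1,s2,s3,s4} --y--> {s0,s1,s2,s3,s4}  [seen]
{s0,s1,s2,s3,s4} --x--> {s0,s1,s2,s3,s4}  [seen]
{s0,s1,s2,s3,s4} --y--> {s0,s1,s2,s3,s4}  [seen]
{s0,s1,s2,s4} --x--> {s1,s2,s3,s4}  [seen]
{s0,s1,s2,s4} --y--> {s0,s1,s2,s3,s4}  [seen]
Reachable DFA states: {s0}, {s3,s4}, {s0,s1,s4}, {s1,s2,s3,s4}, {s0,s1,s2,s3,s4}, {s0,s1,s2,s4}.

6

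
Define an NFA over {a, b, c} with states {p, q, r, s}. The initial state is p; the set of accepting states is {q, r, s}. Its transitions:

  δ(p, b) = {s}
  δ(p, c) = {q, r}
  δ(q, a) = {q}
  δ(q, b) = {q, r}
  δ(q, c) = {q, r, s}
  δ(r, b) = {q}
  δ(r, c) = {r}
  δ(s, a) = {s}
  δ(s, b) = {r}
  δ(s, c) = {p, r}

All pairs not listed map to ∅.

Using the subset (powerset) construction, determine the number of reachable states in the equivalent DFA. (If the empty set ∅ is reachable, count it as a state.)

10

Start state of the DFA: {p}.
{p} --a--> ∅  [new]
{p} --b--> {s}  [new]
{p} --c--> {q, r}  [new]
∅ --a--> ∅  [seen]
∅ --b--> ∅  [seen]
∅ --c--> ∅  [seen]
{s} --a--> {s}  [seen]
{s} --b--> {r}  [new]
{s} --c--> {p, r}  [new]
{q, r} --a--> {q}  [new]
{q, r} --b--> {q, r}  [seen]
{q, r} --c--> {q, r, s}  [new]
{r} --a--> ∅  [seen]
{r} --b--> {q}  [seen]
{r} --c--> {r}  [seen]
{p, r} --a--> ∅  [seen]
{p, r} --b--> {q, s}  [new]
{p, r} --c--> {q, r}  [seen]
{q} --a--> {q}  [seen]
{q} --b--> {q, r}  [seen]
{q} --c--> {q, r, s}  [seen]
{q, r, s} --a--> {q, s}  [seen]
{q, r, s} --b--> {q, r}  [seen]
{q, r, s} --c--> {p, q, r, s}  [new]
{q, s} --a--> {q, s}  [seen]
{q, s} --b--> {q, r}  [seen]
{q, s} --c--> {p, q, r, s}  [seen]
{p, q, r, s} --a--> {q, s}  [seen]
{p, q, r, s} --b--> {q, r, s}  [seen]
{p, q, r, s} --c--> {p, q, r, s}  [seen]
Reachable DFA states: {p}, ∅, {s}, {q, r}, {r}, {p, r}, {q}, {q, r, s}, {q, s}, {p, q, r, s}.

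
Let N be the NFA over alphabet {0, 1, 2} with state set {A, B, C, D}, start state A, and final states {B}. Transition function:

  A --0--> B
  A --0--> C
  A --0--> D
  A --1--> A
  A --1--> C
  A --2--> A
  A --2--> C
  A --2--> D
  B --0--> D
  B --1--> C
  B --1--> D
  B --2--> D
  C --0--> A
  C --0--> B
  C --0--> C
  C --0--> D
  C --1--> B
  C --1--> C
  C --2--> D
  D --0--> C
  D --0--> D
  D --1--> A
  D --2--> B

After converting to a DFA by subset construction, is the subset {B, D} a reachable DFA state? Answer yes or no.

yes

Start state of the DFA: {A}.
{A} --0--> {B, C, D}  [new]
{A} --1--> {A, C}  [new]
{A} --2--> {A, C, D}  [new]
{B, C, D} --0--> {A, B, C, D}  [new]
{B, C, D} --1--> {A, B, C, D}  [seen]
{B, C, D} --2--> {B, D}  [new]
{A, C} --0--> {A, B, C, D}  [seen]
{A, C} --1--> {A, B, C}  [new]
{A, C} --2--> {A, C, D}  [seen]
{A, C, D} --0--> {A, B, C, D}  [seen]
{A, C, D} --1--> {A, B, C}  [seen]
{A, C, D} --2--> {A, B, C, D}  [seen]
{A, B, C, D} --0--> {A, B, C, D}  [seen]
{A, B, C, D} --1--> {A, B, C, D}  [seen]
{A, B, C, D} --2--> {A, B, C, D}  [seen]
{B, D} --0--> {C, D}  [new]
{B, D} --1--> {A, C, D}  [seen]
{B, D} --2--> {B, D}  [seen]
{A, B, C} --0--> {A, B, C, D}  [seen]
{A, B, C} --1--> {A, B, C, D}  [seen]
{A, B, C} --2--> {A, C, D}  [seen]
{C, D} --0--> {A, B, C, D}  [seen]
{C, D} --1--> {A, B, C}  [seen]
{C, D} --2--> {B, D}  [seen]
Reachable DFA states: {A}, {B, C, D}, {A, C}, {A, C, D}, {A, B, C, D}, {B, D}, {A, B, C}, {C, D}.
{B, D} is among them.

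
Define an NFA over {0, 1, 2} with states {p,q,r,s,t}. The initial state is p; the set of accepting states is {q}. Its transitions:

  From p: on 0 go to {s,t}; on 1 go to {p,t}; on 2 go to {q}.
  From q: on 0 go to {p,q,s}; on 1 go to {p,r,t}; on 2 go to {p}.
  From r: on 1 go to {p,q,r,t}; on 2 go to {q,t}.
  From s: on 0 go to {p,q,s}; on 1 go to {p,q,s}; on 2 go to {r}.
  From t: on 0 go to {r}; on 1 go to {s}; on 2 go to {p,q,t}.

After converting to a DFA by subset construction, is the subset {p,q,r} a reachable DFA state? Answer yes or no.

Start state of the DFA: {p}.
{p} --0--> {s,t}  [new]
{p} --1--> {p,t}  [new]
{p} --2--> {q}  [new]
{s,t} --0--> {p,q,r,s}  [new]
{s,t} --1--> {p,q,s}  [new]
{s,t} --2--> {p,q,r,t}  [new]
{p,t} --0--> {r,s,t}  [new]
{p,t} --1--> {p,s,t}  [new]
{p,t} --2--> {p,q,t}  [new]
{q} --0--> {p,q,s}  [seen]
{q} --1--> {p,r,t}  [new]
{q} --2--> {p}  [seen]
{p,q,r,s} --0--> {p,q,s,t}  [new]
{p,q,r,s} --1--> {p,q,r,s,t}  [new]
{p,q,r,s} --2--> {p,q,r,t}  [seen]
{p,q,s} --0--> {p,q,s,t}  [seen]
{p,q,s} --1--> {p,q,r,s,t}  [seen]
{p,q,s} --2--> {p,q,r}  [new]
{p,q,r,t} --0--> {p,q,r,s,t}  [seen]
{p,q,r,t} --1--> {p,q,r,s,t}  [seen]
{p,q,r,t} --2--> {p,q,t}  [seen]
{r,s,t} --0--> {p,q,r,s}  [seen]
{r,s,t} --1--> {p,q,r,s,t}  [seen]
{r,s,t} --2--> {p,q,r,t}  [seen]
{p,s,t} --0--> {p,q,r,s,t}  [seen]
{p,s,t} --1--> {p,q,s,t}  [seen]
{p,s,t} --2--> {p,q,r,t}  [seen]
{p,q,t} --0--> {p,q,r,s,t}  [seen]
{p,q,t} --1--> {p,r,s,t}  [new]
{p,q,t} --2--> {p,q,t}  [seen]
{p,r,t} --0--> {r,s,t}  [seen]
{p,r,t} --1--> {p,q,r,s,t}  [seen]
{p,r,t} --2--> {p,q,t}  [seen]
{p,q,s,t} --0--> {p,q,r,s,t}  [seen]
{p,q,s,t} --1--> {p,q,r,s,t}  [seen]
{p,q,s,t} --2--> {p,q,r,t}  [seen]
{p,q,r,s,t} --0--> {p,q,r,s,t}  [seen]
{p,q,r,s,t} --1--> {p,q,r,s,t}  [seen]
{p,q,r,s,t} --2--> {p,q,r,t}  [seen]
{p,q,r} --0--> {p,q,s,t}  [seen]
{p,q,r} --1--> {p,q,r,t}  [seen]
{p,q,r} --2--> {p,q,t}  [seen]
{p,r,s,t} --0--> {p,q,r,s,t}  [seen]
{p,r,s,t} --1--> {p,q,r,s,t}  [seen]
{p,r,s,t} --2--> {p,q,r,t}  [seen]
Reachable DFA states: {p}, {s,t}, {p,t}, {q}, {p,q,r,s}, {p,q,s}, {p,q,r,t}, {r,s,t}, {p,s,t}, {p,q,t}, {p,r,t}, {p,q,s,t}, {p,q,r,s,t}, {p,q,r}, {p,r,s,t}.
{p,q,r} is among them.

yes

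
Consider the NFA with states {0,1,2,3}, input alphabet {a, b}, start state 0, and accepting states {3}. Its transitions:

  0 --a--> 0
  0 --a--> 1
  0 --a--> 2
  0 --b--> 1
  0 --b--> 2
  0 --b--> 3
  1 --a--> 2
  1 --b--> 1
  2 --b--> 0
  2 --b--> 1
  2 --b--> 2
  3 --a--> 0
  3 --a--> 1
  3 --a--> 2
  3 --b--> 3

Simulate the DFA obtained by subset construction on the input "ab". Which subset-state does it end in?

{0,1,2,3}

Start: {0}.
δ(0,a) = {0,1,2}.
Union: {0,1,2}.
After a: {0,1,2}.
δ(0,b) = {1,2,3}; δ(1,b) = {1}; δ(2,b) = {0,1,2}.
Union: {0,1,2,3}.
After b: {0,1,2,3}.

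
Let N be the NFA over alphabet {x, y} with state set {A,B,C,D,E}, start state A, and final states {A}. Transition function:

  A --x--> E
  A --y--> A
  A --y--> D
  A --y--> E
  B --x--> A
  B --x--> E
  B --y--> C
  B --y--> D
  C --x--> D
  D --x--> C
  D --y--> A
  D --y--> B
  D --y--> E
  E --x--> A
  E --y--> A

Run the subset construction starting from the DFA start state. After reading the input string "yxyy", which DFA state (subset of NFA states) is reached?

{A,B,D,E}

Start: {A}.
δ(A,y) = {A,D,E}.
Union: {A,D,E}.
After y: {A,D,E}.
δ(A,x) = {E}; δ(D,x) = {C}; δ(E,x) = {A}.
Union: {A,C,E}.
After x: {A,C,E}.
δ(A,y) = {A,D,E}; δ(C,y) = ∅; δ(E,y) = {A}.
Union: {A,D,E}.
After y: {A,D,E}.
δ(A,y) = {A,D,E}; δ(D,y) = {A,B,E}; δ(E,y) = {A}.
Union: {A,B,D,E}.
After y: {A,B,D,E}.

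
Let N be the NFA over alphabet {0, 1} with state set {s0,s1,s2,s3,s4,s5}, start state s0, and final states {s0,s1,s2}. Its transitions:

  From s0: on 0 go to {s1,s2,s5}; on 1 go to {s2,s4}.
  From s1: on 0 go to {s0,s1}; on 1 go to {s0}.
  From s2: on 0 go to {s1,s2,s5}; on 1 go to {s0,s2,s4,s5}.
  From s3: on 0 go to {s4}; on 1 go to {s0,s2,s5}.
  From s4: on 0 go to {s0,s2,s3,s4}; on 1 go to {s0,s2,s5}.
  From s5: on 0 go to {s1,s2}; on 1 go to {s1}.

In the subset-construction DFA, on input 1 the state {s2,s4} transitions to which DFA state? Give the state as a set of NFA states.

{s0,s2,s4,s5}

δ(s2,1) = {s0,s2,s4,s5}; δ(s4,1) = {s0,s2,s5}.
Union: {s0,s2,s4,s5}.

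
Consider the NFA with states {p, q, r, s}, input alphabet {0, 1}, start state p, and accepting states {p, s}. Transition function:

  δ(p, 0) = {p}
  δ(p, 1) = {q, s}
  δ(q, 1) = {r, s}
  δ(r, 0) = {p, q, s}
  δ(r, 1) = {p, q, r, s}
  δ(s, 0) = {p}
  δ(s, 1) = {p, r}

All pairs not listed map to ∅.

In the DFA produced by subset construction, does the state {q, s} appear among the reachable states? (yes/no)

yes

Start state of the DFA: {p}.
{p} --0--> {p}  [seen]
{p} --1--> {q, s}  [new]
{q, s} --0--> {p}  [seen]
{q, s} --1--> {p, r, s}  [new]
{p, r, s} --0--> {p, q, s}  [new]
{p, r, s} --1--> {p, q, r, s}  [new]
{p, q, s} --0--> {p}  [seen]
{p, q, s} --1--> {p, q, r, s}  [seen]
{p, q, r, s} --0--> {p, q, s}  [seen]
{p, q, r, s} --1--> {p, q, r, s}  [seen]
Reachable DFA states: {p}, {q, s}, {p, r, s}, {p, q, s}, {p, q, r, s}.
{q, s} is among them.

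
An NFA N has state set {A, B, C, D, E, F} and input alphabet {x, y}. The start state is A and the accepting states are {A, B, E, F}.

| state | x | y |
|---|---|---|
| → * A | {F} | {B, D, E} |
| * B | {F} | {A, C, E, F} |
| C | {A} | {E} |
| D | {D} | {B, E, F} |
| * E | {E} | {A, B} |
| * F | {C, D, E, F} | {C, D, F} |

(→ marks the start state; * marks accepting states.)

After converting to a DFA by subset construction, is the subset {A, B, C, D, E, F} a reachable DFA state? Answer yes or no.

yes

Start state of the DFA: {A}.
{A} --x--> {F}  [new]
{A} --y--> {B, D, E}  [new]
{F} --x--> {C, D, E, F}  [new]
{F} --y--> {C, D, F}  [new]
{B, D, E} --x--> {D, E, F}  [new]
{B, D, E} --y--> {A, B, C, E, F}  [new]
{C, D, E, F} --x--> {A, C, D, E, F}  [new]
{C, D, E, F} --y--> {A, B, C, D, E, F}  [new]
{C, D, F} --x--> {A, C, D, E, F}  [seen]
{C, D, F} --y--> {B, C, D, E, F}  [new]
{D, E, F} --x--> {C, D, E, F}  [seen]
{D, E, F} --y--> {A, B, C, D, E, F}  [seen]
{A, B, C, E, F} --x--> {A, C, D, E, F}  [seen]
{A, B, C, E, F} --y--> {A, B, C, D, E, F}  [seen]
{A, C, D, E, F} --x--> {A, C, D, E, F}  [seen]
{A, C, D, E, F} --y--> {A, B, C, D, E, F}  [seen]
{A, B, C, D, E, F} --x--> {A, C, D, E, F}  [seen]
{A, B, C, D, E, F} --y--> {A, B, C, D, E, F}  [seen]
{B, C, D, E, F} --x--> {A, C, D, E, F}  [seen]
{B, C, D, E, F} --y--> {A, B, C, D, E, F}  [seen]
Reachable DFA states: {A}, {F}, {B, D, E}, {C, D, E, F}, {C, D, F}, {D, E, F}, {A, B, C, E, F}, {A, C, D, E, F}, {A, B, C, D, E, F}, {B, C, D, E, F}.
{A, B, C, D, E, F} is among them.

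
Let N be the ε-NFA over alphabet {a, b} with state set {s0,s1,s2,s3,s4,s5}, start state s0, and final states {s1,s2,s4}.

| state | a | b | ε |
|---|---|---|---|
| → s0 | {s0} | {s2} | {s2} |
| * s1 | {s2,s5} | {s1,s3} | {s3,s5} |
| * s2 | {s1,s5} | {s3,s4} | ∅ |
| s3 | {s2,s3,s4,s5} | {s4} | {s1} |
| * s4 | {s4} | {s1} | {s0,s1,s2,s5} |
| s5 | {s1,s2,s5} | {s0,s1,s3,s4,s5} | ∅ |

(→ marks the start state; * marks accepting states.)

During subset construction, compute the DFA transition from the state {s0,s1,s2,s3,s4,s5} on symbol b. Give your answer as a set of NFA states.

δ(s0,b) = {s2}; δ(s1,b) = {s1,s3}; δ(s2,b) = {s3,s4}; δ(s3,b) = {s4}; δ(s4,b) = {s1}; δ(s5,b) = {s0,s1,s3,s4,s5}.
Union: {s0,s1,s2,s3,s4,s5}.

{s0,s1,s2,s3,s4,s5}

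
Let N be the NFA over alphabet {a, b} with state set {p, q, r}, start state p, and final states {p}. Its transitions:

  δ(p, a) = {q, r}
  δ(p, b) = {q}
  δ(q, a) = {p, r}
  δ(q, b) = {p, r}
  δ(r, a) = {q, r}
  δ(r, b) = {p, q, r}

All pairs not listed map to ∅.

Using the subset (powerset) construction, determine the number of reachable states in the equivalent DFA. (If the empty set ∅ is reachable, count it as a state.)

Start state of the DFA: {p}.
{p} --a--> {q, r}  [new]
{p} --b--> {q}  [new]
{q, r} --a--> {p, q, r}  [new]
{q, r} --b--> {p, q, r}  [seen]
{q} --a--> {p, r}  [new]
{q} --b--> {p, r}  [seen]
{p, q, r} --a--> {p, q, r}  [seen]
{p, q, r} --b--> {p, q, r}  [seen]
{p, r} --a--> {q, r}  [seen]
{p, r} --b--> {p, q, r}  [seen]
Reachable DFA states: {p}, {q, r}, {q}, {p, q, r}, {p, r}.

5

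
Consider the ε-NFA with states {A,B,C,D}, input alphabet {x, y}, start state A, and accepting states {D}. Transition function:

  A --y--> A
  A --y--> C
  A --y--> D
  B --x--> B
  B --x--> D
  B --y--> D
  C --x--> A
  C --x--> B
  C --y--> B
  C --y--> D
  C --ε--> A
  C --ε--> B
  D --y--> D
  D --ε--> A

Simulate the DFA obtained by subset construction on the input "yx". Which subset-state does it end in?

Start: {A}.
δ(A,y) = {A,C,D}.
Union: {A,C,D}.
ε-closure gives {A,B,C,D}.
After y: {A,B,C,D}.
δ(A,x) = ∅; δ(B,x) = {B,D}; δ(C,x) = {A,B}; δ(D,x) = ∅.
Union: {A,B,D}.
After x: {A,B,D}.

{A,B,D}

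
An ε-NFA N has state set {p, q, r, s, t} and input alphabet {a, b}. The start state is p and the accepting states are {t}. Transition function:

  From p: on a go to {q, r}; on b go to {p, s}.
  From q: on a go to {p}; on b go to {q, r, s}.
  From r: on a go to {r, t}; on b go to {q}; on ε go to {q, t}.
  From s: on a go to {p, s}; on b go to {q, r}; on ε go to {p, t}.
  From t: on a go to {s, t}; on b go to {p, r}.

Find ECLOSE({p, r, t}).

Begin with {p, r, t}.
r →ε {q, t}; add q.
ε-closure = {p, q, r, t}.

{p, q, r, t}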